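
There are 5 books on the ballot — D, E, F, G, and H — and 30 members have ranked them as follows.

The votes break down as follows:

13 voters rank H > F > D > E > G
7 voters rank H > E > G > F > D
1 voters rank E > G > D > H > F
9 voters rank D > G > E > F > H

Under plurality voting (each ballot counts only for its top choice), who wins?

H

First-place vote totals:
  D: 9
  E: 1
  F: 0
  G: 0
  H: 20
H has the most first-place votes.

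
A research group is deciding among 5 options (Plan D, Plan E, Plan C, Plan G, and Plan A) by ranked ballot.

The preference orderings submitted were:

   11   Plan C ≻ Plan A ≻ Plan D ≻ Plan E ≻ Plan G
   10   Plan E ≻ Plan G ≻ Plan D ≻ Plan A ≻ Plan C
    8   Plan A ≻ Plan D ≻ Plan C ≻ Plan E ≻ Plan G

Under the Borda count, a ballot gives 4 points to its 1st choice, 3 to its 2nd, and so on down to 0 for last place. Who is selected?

Plan A

Borda scores:
  Plan D: 11·2 + 10·2 + 8·3 = 66
  Plan E: 11·1 + 10·4 + 8·1 = 59
  Plan C: 11·4 + 10·0 + 8·2 = 60
  Plan G: 11·0 + 10·3 + 8·0 = 30
  Plan A: 11·3 + 10·1 + 8·4 = 75
Plan A has the highest total.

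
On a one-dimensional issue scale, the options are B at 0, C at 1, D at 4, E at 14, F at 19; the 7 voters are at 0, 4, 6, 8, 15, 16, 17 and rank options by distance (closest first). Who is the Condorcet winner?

With single-peaked preferences on a line, the Condorcet winner is the candidate closest to the median voter.
The median voter (position 8) is closest to D at 4.
Check: D vs F — voters closer to D: 4 of 7.

D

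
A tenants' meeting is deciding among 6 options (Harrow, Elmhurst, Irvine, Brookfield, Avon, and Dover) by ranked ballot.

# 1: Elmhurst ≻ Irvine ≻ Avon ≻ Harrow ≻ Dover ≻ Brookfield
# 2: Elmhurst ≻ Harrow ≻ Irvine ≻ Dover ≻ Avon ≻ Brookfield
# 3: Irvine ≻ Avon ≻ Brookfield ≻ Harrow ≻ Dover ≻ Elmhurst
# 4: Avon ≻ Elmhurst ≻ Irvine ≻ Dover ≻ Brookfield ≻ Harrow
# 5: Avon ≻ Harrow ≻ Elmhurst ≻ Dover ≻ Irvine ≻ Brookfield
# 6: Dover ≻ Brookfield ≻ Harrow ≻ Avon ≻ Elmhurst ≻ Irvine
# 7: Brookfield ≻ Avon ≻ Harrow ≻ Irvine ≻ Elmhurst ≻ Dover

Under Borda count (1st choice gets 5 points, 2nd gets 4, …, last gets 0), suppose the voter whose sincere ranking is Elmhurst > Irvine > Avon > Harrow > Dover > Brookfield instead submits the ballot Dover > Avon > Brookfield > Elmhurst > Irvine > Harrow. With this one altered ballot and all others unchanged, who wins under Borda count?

Borda totals with the altered ballot: Harrow 16, Elmhurst 16, Irvine 15, Brookfield 16, Avon 25, Dover 17.
The winner is unchanged: still Avon.

Avon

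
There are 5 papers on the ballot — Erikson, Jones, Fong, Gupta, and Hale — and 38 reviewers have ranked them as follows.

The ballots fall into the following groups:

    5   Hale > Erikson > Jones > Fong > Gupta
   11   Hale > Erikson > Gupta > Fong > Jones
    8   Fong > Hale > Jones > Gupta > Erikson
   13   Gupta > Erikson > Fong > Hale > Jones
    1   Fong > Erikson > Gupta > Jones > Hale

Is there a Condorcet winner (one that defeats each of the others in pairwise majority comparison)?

Head-to-head results (38 voters total):
Erikson vs Jones: Erikson wins 30–8.
Erikson vs Fong: Erikson wins 29–9.
Erikson vs Gupta: Gupta wins 21–17.
Erikson vs Hale: Hale wins 24–14.
Jones vs Fong: Fong wins 33–5.
Jones vs Gupta: Gupta wins 25–13.
Jones vs Hale: Hale wins 37–1.
Fong vs Gupta: Gupta wins 24–14.
Fong vs Hale: Fong wins 22–16.
Gupta vs Hale: Hale wins 24–14.
No candidate beats all others: Erikson beats Fong beats Hale beats Erikson, a majority cycle.

No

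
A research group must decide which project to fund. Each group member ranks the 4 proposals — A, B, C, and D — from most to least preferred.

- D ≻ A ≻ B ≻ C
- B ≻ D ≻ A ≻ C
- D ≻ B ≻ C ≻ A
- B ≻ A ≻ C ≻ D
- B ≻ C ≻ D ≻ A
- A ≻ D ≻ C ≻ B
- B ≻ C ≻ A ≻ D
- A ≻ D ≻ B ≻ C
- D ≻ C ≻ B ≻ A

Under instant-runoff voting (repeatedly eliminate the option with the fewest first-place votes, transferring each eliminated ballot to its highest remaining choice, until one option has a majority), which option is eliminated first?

C

Round 1: B 4, D 3, A 2, C 0. C has the fewest and is eliminated.
Round 2: B 4, D 3, A 2. A has the fewest and is eliminated.
Round 3: D 5, B 4. D has a majority.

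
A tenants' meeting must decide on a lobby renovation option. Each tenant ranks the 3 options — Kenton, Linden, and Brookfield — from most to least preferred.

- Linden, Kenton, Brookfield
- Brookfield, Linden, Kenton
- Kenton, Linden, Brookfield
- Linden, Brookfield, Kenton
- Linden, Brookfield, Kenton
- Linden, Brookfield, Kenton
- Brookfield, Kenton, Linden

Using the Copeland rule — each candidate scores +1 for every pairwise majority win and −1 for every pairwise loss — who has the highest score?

Linden

Pairwise results:
  Kenton vs Linden: Linden wins 5–2.
  Kenton vs Brookfield: Brookfield wins 5–2.
  Linden vs Brookfield: Linden wins 5–2.
Copeland scores (wins − losses):
  Kenton: 0 − 2 = -2
  Linden: 2 − 0 = 2
  Brookfield: 1 − 1 = 0
Linden has the best Copeland score.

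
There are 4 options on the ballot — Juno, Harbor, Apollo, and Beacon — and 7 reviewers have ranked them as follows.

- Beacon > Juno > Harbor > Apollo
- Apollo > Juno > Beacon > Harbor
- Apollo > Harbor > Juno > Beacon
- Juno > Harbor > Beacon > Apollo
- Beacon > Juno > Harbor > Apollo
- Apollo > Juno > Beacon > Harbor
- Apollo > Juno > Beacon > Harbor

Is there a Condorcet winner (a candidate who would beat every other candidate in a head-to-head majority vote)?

Head-to-head results (7 voters total):
Juno vs Harbor: Juno wins 6–1.
Juno vs Apollo: Apollo wins 4–3.
Juno vs Beacon: Juno wins 5–2.
Harbor vs Apollo: Apollo wins 4–3.
Harbor vs Beacon: Beacon wins 5–2.
Apollo vs Beacon: Apollo wins 4–3.
Apollo beats each rival — Juno (4–3), Harbor (4–3), Beacon (4–3) — so Apollo is the Condorcet winner.

Yes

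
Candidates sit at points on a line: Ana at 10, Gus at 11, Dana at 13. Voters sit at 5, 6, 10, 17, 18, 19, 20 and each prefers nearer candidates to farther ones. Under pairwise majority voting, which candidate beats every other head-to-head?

Dana

With single-peaked preferences on a line, the Condorcet winner is the candidate closest to the median voter.
The median voter (position 17) is closest to Dana at 13.
Check: Dana vs Gus — voters closer to Dana: 4 of 7.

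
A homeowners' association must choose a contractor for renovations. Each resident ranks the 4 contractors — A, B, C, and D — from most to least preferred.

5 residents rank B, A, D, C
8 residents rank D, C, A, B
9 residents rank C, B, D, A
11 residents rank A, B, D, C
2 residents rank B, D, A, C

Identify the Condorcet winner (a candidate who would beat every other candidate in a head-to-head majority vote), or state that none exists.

There is no Condorcet winner

Head-to-head results (35 voters total):
A vs B: A wins 19–16.
A vs C: A wins 18–17.
A vs D: D wins 19–16.
B vs C: B wins 18–17.
B vs D: B wins 27–8.
C vs D: D wins 26–9.
No candidate beats all others: A beats B beats D beats A, a majority cycle.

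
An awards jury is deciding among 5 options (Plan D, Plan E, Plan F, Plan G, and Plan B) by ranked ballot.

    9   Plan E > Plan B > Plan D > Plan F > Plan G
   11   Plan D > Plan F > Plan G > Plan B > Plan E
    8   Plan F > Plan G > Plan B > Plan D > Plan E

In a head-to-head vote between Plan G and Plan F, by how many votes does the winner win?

28

Ballots ranking Plan G above Plan F: 0.
Ballots ranking Plan F above Plan G: 9+11+8 = 28.
Plan F wins 28–0, a margin of 28.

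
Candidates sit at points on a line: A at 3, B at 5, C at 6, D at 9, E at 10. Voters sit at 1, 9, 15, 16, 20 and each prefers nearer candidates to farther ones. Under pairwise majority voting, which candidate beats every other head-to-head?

E

With single-peaked preferences on a line, the Condorcet winner is the candidate closest to the median voter.
The median voter (position 15) is closest to E at 10.
Check: E vs C — voters closer to E: 4 of 5.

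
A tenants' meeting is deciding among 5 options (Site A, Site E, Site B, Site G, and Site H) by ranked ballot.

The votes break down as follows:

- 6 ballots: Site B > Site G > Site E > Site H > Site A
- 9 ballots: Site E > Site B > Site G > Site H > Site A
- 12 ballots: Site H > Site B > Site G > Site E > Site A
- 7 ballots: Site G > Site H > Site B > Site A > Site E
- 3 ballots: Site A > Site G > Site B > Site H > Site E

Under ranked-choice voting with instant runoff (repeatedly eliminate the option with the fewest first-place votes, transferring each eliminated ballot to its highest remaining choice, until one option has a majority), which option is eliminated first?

Round 1: Site H 12, Site E 9, Site G 7, Site B 6, Site A 3. Site A has the fewest and is eliminated.
Round 2: Site H 12, Site G 10, Site E 9, Site B 6. Site B has the fewest and is eliminated.
Round 3: Site G 16, Site H 12, Site E 9. Site E has the fewest and is eliminated.
Round 4: Site G 25, Site H 12. Site G has a majority.

Site A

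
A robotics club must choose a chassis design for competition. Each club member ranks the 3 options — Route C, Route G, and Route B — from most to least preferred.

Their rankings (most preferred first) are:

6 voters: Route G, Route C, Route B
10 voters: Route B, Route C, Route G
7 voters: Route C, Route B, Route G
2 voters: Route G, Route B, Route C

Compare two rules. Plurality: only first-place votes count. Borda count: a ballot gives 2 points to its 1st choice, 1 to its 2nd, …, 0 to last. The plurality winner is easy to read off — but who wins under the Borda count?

Plurality first-place counts: Route C 7, Route G 8, Route B 10 → Route B.
Borda totals: Route C 30, Route G 16, Route B 29 → Route C.

Route C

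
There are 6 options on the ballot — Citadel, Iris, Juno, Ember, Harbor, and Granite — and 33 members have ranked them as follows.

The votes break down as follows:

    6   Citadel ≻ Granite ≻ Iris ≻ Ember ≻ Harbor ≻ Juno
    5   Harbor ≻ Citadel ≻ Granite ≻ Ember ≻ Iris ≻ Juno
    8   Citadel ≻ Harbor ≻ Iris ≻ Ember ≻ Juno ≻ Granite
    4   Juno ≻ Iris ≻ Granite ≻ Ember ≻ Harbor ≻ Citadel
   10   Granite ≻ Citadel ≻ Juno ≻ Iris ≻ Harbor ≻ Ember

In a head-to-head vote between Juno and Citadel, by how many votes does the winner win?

Ballots ranking Juno above Citadel: 4.
Ballots ranking Citadel above Juno: 6+5+8+10 = 29.
Citadel wins 29–4, a margin of 25.

25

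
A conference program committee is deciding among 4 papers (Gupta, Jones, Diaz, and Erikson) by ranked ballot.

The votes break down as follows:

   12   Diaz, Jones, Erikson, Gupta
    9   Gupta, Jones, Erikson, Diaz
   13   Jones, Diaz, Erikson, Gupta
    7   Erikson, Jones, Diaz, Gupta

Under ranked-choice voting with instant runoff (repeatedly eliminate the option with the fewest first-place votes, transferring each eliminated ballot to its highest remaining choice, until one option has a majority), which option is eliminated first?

Erikson

Round 1: Jones 13, Diaz 12, Gupta 9, Erikson 7. Erikson has the fewest and is eliminated.
Round 2: Jones 20, Diaz 12, Gupta 9. Gupta has the fewest and is eliminated.
Round 3: Jones 29, Diaz 12. Jones has a majority.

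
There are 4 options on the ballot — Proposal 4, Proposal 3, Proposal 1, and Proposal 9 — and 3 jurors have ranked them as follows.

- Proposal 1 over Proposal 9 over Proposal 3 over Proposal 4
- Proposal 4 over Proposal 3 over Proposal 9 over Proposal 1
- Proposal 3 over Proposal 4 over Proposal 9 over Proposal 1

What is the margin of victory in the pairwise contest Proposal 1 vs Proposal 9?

1

Ballots ranking Proposal 1 above Proposal 9: 1.
Ballots ranking Proposal 9 above Proposal 1: 2.
Proposal 9 wins 2–1, a margin of 1.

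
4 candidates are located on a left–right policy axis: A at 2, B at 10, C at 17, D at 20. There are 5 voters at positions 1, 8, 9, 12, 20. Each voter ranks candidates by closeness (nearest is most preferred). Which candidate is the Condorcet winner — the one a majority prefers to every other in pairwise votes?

With single-peaked preferences on a line, the Condorcet winner is the candidate closest to the median voter.
The median voter (position 9) is closest to B at 10.
Check: B vs A — voters closer to B: 4 of 5.

B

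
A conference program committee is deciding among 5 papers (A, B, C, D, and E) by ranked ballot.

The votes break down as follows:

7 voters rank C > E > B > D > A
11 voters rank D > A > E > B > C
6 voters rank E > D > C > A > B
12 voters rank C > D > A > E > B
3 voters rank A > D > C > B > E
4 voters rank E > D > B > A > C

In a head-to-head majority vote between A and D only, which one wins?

Ballots ranking A above D: 3.
Ballots ranking D above A: 7+11+6+12+4 = 40.
D wins the head-to-head, 40–3.

D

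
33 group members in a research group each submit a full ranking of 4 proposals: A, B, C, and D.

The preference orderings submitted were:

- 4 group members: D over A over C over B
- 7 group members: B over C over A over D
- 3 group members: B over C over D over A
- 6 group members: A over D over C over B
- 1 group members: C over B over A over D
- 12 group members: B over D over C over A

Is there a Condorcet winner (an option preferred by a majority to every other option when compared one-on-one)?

Head-to-head results (33 voters total):
A vs B: B wins 23–10.
A vs C: C wins 23–10.
A vs D: D wins 19–14.
B vs C: B wins 22–11.
B vs D: B wins 23–10.
C vs D: D wins 22–11.
B beats each rival — A (23–10), C (22–11), D (23–10) — so B is the Condorcet winner.

Yes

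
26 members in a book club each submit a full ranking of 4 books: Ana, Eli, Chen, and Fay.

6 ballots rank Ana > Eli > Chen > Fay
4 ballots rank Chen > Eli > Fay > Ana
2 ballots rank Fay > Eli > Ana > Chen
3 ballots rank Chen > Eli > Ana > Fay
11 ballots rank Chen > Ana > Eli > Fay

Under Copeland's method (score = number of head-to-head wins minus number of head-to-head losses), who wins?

Chen

Pairwise results:
  Ana vs Eli: Ana wins 17–9.
  Ana vs Chen: Chen wins 18–8.
  Ana vs Fay: Ana wins 20–6.
  Eli vs Chen: Chen wins 18–8.
  Eli vs Fay: Eli wins 24–2.
  Chen vs Fay: Chen wins 24–2.
Copeland scores (wins − losses):
  Ana: 2 − 1 = 1
  Eli: 1 − 2 = -1
  Chen: 3 − 0 = 3
  Fay: 0 − 3 = -3
Chen has the best Copeland score.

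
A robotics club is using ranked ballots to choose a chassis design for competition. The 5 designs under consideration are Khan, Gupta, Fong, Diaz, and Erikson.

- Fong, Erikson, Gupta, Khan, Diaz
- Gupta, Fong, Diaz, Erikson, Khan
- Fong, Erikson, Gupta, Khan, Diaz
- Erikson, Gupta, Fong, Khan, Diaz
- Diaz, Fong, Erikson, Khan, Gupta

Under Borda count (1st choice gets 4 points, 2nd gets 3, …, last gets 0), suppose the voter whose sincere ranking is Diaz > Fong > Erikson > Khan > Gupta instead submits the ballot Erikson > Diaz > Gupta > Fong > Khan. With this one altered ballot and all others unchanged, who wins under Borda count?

Erikson

Borda totals with the altered ballot: Khan 3, Gupta 13, Fong 14, Diaz 5, Erikson 15.
The switch changes the winner from Fong to Erikson.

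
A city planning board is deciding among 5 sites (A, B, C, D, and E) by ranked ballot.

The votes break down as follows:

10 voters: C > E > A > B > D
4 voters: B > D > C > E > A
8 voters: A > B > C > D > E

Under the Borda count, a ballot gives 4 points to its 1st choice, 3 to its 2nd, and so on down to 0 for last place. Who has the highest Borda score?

Borda scores:
  A: 10·2 + 4·0 + 8·4 = 52
  B: 10·1 + 4·4 + 8·3 = 50
  C: 10·4 + 4·2 + 8·2 = 64
  D: 10·0 + 4·3 + 8·1 = 20
  E: 10·3 + 4·1 + 8·0 = 34
C has the highest total.

C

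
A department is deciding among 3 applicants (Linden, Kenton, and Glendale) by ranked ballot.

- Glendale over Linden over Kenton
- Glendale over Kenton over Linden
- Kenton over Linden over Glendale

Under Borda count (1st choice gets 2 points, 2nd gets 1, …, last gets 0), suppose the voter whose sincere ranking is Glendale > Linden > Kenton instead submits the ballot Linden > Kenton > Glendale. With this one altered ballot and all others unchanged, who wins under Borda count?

Kenton

Borda totals with the altered ballot: Linden 3, Kenton 4, Glendale 2.
The switch changes the winner from Glendale to Kenton.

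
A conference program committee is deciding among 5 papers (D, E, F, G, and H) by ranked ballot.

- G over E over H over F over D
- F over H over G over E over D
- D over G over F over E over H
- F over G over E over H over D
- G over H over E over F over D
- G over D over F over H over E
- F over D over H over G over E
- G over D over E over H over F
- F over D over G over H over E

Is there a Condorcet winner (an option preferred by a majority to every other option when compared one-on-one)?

Yes

Head-to-head results (9 voters total):
D vs E: D wins 5–4.
D vs F: F wins 6–3.
D vs G: G wins 6–3.
D vs H: D wins 5–4.
E vs F: F wins 6–3.
E vs G: G wins 9–0.
E vs H: H wins 5–4.
F vs G: G wins 5–4.
F vs H: F wins 6–3.
G vs H: G wins 7–2.
G beats each rival — D (6–3), E (9–0), F (5–4), H (7–2) — so G is the Condorcet winner.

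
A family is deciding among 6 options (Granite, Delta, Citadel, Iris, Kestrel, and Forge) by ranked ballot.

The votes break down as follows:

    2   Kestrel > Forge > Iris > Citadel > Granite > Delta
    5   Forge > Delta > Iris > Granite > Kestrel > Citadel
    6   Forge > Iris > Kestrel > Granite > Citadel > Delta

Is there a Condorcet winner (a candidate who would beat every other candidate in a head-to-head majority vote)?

Head-to-head results (13 voters total):
Granite vs Delta: Granite wins 8–5.
Granite vs Citadel: Granite wins 11–2.
Granite vs Iris: Iris wins 13–0.
Granite vs Kestrel: Kestrel wins 8–5.
Granite vs Forge: Forge wins 13–0.
Delta vs Citadel: Citadel wins 8–5.
Delta vs Iris: Iris wins 8–5.
Delta vs Kestrel: Kestrel wins 8–5.
Delta vs Forge: Forge wins 13–0.
Citadel vs Iris: Iris wins 13–0.
Citadel vs Kestrel: Kestrel wins 13–0.
Citadel vs Forge: Forge wins 13–0.
Iris vs Kestrel: Iris wins 11–2.
Iris vs Forge: Forge wins 13–0.
Kestrel vs Forge: Forge wins 11–2.
Forge beats each rival — Granite (13–0), Delta (13–0), Citadel (13–0), Iris (13–0), Kestrel (11–2) — so Forge is the Condorcet winner.

Yes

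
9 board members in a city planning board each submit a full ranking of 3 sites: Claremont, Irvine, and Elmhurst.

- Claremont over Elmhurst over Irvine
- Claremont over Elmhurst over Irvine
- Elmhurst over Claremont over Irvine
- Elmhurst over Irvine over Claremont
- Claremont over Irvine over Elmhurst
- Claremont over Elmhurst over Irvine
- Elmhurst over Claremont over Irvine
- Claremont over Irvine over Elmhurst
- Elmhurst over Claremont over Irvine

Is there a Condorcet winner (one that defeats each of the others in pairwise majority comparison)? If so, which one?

Head-to-head results (9 voters total):
Claremont vs Irvine: Claremont wins 8–1.
Claremont vs Elmhurst: Claremont wins 5–4.
Irvine vs Elmhurst: Elmhurst wins 7–2.
Claremont beats each rival — Irvine (8–1), Elmhurst (5–4) — so Claremont is the Condorcet winner.

Claremont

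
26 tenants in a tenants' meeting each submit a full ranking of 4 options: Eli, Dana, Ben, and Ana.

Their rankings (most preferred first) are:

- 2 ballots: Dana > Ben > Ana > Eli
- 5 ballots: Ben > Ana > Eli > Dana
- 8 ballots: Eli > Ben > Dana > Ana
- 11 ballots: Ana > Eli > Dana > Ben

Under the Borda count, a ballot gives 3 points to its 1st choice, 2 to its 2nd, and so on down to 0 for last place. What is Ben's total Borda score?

35

Borda scores:
  Eli: 2·0 + 5·1 + 8·3 + 11·2 = 51
  Dana: 2·3 + 5·0 + 8·1 + 11·1 = 25
  Ben: 2·2 + 5·3 + 8·2 + 11·0 = 35
  Ana: 2·1 + 5·2 + 8·0 + 11·3 = 45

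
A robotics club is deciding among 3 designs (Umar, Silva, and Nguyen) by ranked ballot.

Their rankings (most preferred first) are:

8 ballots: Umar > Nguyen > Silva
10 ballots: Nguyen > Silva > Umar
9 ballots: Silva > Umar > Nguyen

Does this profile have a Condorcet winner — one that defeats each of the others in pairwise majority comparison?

Head-to-head results (27 voters total):
Umar vs Silva: Silva wins 19–8.
Umar vs Nguyen: Umar wins 17–10.
Silva vs Nguyen: Nguyen wins 18–9.
No candidate beats all others: Umar beats Nguyen beats Silva beats Umar, a majority cycle.

No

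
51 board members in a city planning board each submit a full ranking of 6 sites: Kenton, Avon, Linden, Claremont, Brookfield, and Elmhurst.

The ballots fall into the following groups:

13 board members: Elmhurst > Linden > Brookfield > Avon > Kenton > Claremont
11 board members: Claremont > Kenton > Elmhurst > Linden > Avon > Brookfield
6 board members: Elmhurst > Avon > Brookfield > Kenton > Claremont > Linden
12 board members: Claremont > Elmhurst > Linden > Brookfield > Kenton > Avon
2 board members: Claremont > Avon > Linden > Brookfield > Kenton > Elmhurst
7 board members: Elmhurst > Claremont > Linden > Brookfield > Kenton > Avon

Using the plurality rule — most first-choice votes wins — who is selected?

Elmhurst

First-place vote totals:
  Kenton: 0
  Avon: 0
  Linden: 0
  Claremont: 25
  Brookfield: 0
  Elmhurst: 26
Elmhurst has the most first-place votes.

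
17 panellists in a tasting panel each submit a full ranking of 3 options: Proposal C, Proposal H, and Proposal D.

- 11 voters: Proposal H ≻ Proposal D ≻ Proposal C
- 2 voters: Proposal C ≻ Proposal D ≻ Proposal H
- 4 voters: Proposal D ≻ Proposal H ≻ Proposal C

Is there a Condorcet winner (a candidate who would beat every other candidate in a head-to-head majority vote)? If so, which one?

Head-to-head results (17 voters total):
Proposal C vs Proposal H: Proposal H wins 15–2.
Proposal C vs Proposal D: Proposal D wins 15–2.
Proposal H vs Proposal D: Proposal H wins 11–6.
Proposal H beats each rival — Proposal C (15–2), Proposal D (11–6) — so Proposal H is the Condorcet winner.

Proposal H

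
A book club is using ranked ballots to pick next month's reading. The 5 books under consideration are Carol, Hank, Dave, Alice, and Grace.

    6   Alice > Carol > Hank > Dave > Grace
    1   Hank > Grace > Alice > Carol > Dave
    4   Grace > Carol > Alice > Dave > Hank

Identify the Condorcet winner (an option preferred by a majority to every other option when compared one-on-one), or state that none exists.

Head-to-head results (11 voters total):
Carol vs Hank: Carol wins 10–1.
Carol vs Dave: Carol wins 11–0.
Carol vs Alice: Alice wins 7–4.
Carol vs Grace: Carol wins 6–5.
Hank vs Dave: Hank wins 7–4.
Hank vs Alice: Alice wins 10–1.
Hank vs Grace: Hank wins 7–4.
Dave vs Alice: Alice wins 11–0.
Dave vs Grace: Dave wins 6–5.
Alice vs Grace: Alice wins 6–5.
Alice beats each rival — Carol (7–4), Hank (10–1), Dave (11–0), Grace (6–5) — so Alice is the Condorcet winner.

Alice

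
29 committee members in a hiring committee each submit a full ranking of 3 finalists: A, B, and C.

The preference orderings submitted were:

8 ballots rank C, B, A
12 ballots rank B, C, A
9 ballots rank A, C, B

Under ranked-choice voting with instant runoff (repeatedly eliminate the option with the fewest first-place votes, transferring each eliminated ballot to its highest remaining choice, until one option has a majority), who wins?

Round 1: B 12, A 9, C 8. C has the fewest and is eliminated.
Round 2: B 20, A 9. B has a majority.

B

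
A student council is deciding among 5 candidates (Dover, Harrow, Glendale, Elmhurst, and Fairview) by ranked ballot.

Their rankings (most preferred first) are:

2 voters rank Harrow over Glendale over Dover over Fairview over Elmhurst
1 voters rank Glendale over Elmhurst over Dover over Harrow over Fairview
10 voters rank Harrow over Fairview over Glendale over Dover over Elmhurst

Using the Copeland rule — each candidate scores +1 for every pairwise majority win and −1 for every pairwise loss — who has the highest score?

Harrow

Pairwise results:
  Dover vs Harrow: Harrow wins 12–1.
  Dover vs Glendale: Glendale wins 13–0.
  Dover vs Elmhurst: Dover wins 12–1.
  Dover vs Fairview: Fairview wins 10–3.
  Harrow vs Glendale: Harrow wins 12–1.
  Harrow vs Elmhurst: Harrow wins 12–1.
  Harrow vs Fairview: Harrow wins 13–0.
  Glendale vs Elmhurst: Glendale wins 13–0.
  Glendale vs Fairview: Fairview wins 10–3.
  Elmhurst vs Fairview: Fairview wins 12–1.
Copeland scores (wins − losses):
  Dover: 1 − 3 = -2
  Harrow: 4 − 0 = 4
  Glendale: 2 − 2 = 0
  Elmhurst: 0 − 4 = -4
  Fairview: 3 − 1 = 2
Harrow has the best Copeland score.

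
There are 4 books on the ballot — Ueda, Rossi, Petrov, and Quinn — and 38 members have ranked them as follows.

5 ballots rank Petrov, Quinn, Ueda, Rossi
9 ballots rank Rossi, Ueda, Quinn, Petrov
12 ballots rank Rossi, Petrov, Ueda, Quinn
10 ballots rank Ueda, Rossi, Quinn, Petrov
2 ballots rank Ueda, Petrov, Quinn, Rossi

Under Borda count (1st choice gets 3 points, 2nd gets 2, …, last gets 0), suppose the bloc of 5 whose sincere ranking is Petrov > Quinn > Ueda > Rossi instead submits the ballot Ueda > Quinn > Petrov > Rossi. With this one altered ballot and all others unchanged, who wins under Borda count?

Borda totals with the altered ballot: Ueda 81, Rossi 83, Petrov 33, Quinn 31.
The winner is unchanged: still Rossi.

Rossi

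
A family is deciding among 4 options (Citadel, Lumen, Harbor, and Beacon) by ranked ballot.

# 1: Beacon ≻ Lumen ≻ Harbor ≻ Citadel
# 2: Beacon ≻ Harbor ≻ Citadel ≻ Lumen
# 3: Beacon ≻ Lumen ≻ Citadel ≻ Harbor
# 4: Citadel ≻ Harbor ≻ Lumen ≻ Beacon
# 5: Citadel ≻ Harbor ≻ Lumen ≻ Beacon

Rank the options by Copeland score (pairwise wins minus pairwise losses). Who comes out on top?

Pairwise results:
  Citadel vs Lumen: Citadel wins 3–2.
  Citadel vs Harbor: Citadel wins 3–2.
  Citadel vs Beacon: Beacon wins 3–2.
  Lumen vs Harbor: Harbor wins 3–2.
  Lumen vs Beacon: Beacon wins 3–2.
  Harbor vs Beacon: Beacon wins 3–2.
Copeland scores (wins − losses):
  Citadel: 2 − 1 = 1
  Lumen: 0 − 3 = -3
  Harbor: 1 − 2 = -1
  Beacon: 3 − 0 = 3
Beacon has the best Copeland score.

Beacon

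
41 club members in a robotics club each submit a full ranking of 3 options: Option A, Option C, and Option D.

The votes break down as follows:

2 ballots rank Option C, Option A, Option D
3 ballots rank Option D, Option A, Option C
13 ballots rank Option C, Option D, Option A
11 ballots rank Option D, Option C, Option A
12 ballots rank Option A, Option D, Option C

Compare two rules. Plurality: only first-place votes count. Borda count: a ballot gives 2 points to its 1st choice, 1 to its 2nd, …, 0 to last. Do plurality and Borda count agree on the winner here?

No

Plurality first-place counts: Option A 12, Option C 15, Option D 14 → Option C.
Borda totals: Option A 29, Option C 41, Option D 53 → Option D.
The two rules disagree: plurality picks Option C, Borda picks Option D.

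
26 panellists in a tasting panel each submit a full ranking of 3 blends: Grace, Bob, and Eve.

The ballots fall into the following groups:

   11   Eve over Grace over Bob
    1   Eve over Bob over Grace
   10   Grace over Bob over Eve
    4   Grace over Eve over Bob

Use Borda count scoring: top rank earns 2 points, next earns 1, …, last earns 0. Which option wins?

Borda scores:
  Grace: 11·1 + 0 + 10·2 + 4·2 = 39
  Bob: 11·0 + 1 + 10·1 + 4·0 = 11
  Eve: 11·2 + 2 + 10·0 + 4·1 = 28
Grace has the highest total.

Grace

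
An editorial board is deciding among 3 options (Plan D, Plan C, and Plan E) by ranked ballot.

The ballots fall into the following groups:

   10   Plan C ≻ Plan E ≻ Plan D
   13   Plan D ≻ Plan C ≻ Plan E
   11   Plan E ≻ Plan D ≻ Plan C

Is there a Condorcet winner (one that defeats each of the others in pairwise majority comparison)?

Head-to-head results (34 voters total):
Plan D vs Plan C: Plan D wins 24–10.
Plan D vs Plan E: Plan E wins 21–13.
Plan C vs Plan E: Plan C wins 23–11.
No candidate beats all others: Plan D beats Plan C beats Plan E beats Plan D, a majority cycle.

No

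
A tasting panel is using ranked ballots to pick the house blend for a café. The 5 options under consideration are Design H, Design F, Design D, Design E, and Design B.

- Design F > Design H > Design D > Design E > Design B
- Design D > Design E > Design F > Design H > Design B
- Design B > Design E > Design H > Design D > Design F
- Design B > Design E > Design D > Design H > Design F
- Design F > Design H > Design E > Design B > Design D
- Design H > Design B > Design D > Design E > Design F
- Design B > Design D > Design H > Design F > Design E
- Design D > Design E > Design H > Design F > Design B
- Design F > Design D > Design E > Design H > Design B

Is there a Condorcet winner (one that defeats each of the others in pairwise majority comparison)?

No

Head-to-head results (9 voters total):
Design H vs Design F: Design H wins 5–4.
Design H vs Design D: Design D wins 5–4.
Design H vs Design E: Design E wins 5–4.
Design H vs Design B: Design H wins 6–3.
Design F vs Design D: Design D wins 6–3.
Design F vs Design E: Design E wins 5–4.
Design F vs Design B: Design F wins 5–4.
Design D vs Design E: Design D wins 6–3.
Design D vs Design B: Design B wins 5–4.
Design E vs Design B: Design E wins 5–4.
No candidate beats all others: Design H beats Design B beats Design D beats Design H, a majority cycle.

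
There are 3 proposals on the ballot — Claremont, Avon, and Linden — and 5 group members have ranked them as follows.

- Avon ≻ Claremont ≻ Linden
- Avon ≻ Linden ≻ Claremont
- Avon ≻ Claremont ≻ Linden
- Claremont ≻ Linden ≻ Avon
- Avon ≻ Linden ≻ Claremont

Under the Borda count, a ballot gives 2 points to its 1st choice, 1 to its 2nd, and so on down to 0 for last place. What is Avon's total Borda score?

Borda scores:
  Claremont: 1 + 0 + 1 + 2 + 0 = 4
  Avon: 2 + 2 + 2 + 0 + 2 = 8
  Linden: 0 + 1 + 0 + 1 + 1 = 3

8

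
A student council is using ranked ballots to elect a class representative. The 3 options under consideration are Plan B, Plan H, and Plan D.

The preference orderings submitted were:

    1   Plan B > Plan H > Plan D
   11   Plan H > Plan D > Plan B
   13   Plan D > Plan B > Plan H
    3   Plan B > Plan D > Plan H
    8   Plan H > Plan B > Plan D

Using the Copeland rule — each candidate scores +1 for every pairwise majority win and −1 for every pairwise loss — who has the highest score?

Plan H

Pairwise results:
  Plan B vs Plan H: Plan H wins 19–17.
  Plan B vs Plan D: Plan D wins 24–12.
  Plan H vs Plan D: Plan H wins 20–16.
Copeland scores (wins − losses):
  Plan B: 0 − 2 = -2
  Plan H: 2 − 0 = 2
  Plan D: 1 − 1 = 0
Plan H has the best Copeland score.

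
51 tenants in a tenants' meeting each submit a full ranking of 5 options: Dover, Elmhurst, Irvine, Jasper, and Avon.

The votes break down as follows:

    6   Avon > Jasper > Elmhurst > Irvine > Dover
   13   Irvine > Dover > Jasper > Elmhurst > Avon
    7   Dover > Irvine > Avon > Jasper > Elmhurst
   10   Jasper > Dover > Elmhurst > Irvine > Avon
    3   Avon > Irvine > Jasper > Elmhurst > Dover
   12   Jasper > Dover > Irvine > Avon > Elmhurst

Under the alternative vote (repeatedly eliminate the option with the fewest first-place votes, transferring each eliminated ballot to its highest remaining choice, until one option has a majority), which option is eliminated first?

Elmhurst

Round 1: Jasper 22, Irvine 13, Avon 9, Dover 7, Elmhurst 0. Elmhurst has the fewest and is eliminated.
Round 2: Jasper 22, Irvine 13, Avon 9, Dover 7. Dover has the fewest and is eliminated.
Round 3: Jasper 22, Irvine 20, Avon 9. Avon has the fewest and is eliminated.
Round 4: Jasper 28, Irvine 23. Jasper has a majority.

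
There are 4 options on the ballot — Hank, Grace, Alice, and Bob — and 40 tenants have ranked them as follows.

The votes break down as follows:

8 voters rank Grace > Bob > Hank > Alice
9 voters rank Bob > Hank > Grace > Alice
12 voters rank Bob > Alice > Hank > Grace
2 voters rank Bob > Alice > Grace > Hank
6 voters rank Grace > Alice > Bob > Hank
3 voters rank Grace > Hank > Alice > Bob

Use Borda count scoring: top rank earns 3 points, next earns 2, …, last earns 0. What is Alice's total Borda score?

43

Borda scores:
  Hank: 8·1 + 9·2 + 12·1 + 2·0 + 6·0 + 3·2 = 44
  Grace: 8·3 + 9·1 + 12·0 + 2·1 + 6·3 + 3·3 = 62
  Alice: 8·0 + 9·0 + 12·2 + 2·2 + 6·2 + 3·1 = 43
  Bob: 8·2 + 9·3 + 12·3 + 2·3 + 6·1 + 3·0 = 91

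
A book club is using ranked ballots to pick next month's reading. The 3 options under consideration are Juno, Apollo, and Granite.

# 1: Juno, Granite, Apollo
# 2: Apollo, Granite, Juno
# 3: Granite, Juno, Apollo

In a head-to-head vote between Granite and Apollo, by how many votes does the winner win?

1

Ballots ranking Granite above Apollo: 2.
Ballots ranking Apollo above Granite: 1.
Granite wins 2–1, a margin of 1.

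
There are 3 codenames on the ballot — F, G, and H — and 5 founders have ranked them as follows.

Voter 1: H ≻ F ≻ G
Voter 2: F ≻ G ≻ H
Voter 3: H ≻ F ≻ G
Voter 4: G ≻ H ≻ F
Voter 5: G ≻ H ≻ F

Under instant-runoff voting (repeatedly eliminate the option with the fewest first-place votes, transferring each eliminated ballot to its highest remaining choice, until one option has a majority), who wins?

Round 1: G 2, H 2, F 1. F has the fewest and is eliminated.
Round 2: G 3, H 2. G has a majority.

G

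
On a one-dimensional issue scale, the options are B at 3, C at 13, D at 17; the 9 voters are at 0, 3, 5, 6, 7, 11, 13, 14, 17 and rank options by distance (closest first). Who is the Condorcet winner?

With single-peaked preferences on a line, the Condorcet winner is the candidate closest to the median voter.
The median voter (position 7) is closest to B at 3.
Check: B vs D — voters closer to B: 5 of 9.

B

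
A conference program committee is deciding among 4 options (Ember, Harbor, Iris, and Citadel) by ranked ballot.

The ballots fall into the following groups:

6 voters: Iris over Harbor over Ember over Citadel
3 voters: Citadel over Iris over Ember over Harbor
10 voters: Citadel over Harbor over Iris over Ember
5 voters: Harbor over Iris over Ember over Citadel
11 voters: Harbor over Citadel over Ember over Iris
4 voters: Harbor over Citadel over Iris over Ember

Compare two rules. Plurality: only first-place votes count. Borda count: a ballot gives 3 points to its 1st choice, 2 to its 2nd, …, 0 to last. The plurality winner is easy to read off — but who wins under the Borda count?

Plurality first-place counts: Ember 0, Harbor 20, Iris 6, Citadel 13 → Harbor.
Borda totals: Ember 25, Harbor 92, Iris 48, Citadel 69 → Harbor.

Harbor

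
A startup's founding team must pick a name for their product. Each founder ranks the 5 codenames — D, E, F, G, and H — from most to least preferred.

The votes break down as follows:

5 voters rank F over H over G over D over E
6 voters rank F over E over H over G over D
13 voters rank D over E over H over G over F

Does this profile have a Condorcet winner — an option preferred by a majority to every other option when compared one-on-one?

Head-to-head results (24 voters total):
D vs E: D wins 18–6.
D vs F: D wins 13–11.
D vs G: D wins 13–11.
D vs H: D wins 13–11.
E vs F: E wins 13–11.
E vs G: E wins 19–5.
E vs H: E wins 19–5.
F vs G: G wins 13–11.
F vs H: H wins 13–11.
G vs H: H wins 24–0.
D beats each rival — E (18–6), F (13–11), G (13–11), H (13–11) — so D is the Condorcet winner.

Yes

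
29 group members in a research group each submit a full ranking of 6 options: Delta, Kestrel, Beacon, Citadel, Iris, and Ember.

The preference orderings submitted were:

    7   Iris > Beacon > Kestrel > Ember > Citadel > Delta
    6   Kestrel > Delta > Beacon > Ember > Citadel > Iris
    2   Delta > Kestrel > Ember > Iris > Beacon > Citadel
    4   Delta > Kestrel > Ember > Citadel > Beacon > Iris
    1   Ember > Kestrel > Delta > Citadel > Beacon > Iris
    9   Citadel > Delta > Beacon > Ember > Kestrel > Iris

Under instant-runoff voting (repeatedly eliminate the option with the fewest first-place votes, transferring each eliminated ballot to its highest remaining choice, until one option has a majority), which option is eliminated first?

Round 1: Citadel 9, Iris 7, Delta 6, Kestrel 6, Ember 1, Beacon 0. Beacon has the fewest and is eliminated.
Round 2: Citadel 9, Iris 7, Delta 6, Kestrel 6, Ember 1. Ember has the fewest and is eliminated.
Round 3: Citadel 9, Kestrel 7, Iris 7, Delta 6. Delta has the fewest and is eliminated.
Round 4: Kestrel 13, Citadel 9, Iris 7. Iris has the fewest and is eliminated.
Round 5: Kestrel 20, Citadel 9. Kestrel has a majority.

Beacon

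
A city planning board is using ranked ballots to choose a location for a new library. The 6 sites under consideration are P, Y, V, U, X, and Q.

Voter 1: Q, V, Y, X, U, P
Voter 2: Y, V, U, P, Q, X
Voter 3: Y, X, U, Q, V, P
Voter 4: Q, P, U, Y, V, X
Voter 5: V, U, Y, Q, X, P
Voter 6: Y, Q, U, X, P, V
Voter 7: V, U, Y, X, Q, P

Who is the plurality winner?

Y

First-place vote totals:
  P: 0
  Y: 3
  V: 2
  U: 0
  X: 0
  Q: 2
Y has the most first-place votes.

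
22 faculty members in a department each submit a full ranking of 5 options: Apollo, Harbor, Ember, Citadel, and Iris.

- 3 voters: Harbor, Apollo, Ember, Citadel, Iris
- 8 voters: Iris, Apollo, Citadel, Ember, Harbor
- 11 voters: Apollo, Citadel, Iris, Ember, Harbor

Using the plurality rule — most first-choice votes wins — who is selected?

First-place vote totals:
  Apollo: 11
  Harbor: 3
  Ember: 0
  Citadel: 0
  Iris: 8
Apollo has the most first-place votes.

Apollo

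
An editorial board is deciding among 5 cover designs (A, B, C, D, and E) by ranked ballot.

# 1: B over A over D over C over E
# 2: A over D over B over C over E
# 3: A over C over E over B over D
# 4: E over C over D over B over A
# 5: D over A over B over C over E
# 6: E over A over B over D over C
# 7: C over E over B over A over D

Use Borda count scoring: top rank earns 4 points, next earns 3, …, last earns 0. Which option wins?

A

Borda scores:
  A: 3 + 4 + 4 + 0 + 3 + 3 + 1 = 18
  B: 4 + 2 + 1 + 1 + 2 + 2 + 2 = 14
  C: 1 + 1 + 3 + 3 + 1 + 0 + 4 = 13
  D: 2 + 3 + 0 + 2 + 4 + 1 + 0 = 12
  E: 0 + 0 + 2 + 4 + 0 + 4 + 3 = 13
A has the highest total.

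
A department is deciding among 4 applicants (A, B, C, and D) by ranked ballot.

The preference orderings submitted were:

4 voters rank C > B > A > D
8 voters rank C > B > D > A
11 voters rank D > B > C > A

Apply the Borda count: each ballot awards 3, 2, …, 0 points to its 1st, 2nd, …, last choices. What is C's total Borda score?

Borda scores:
  A: 4·1 + 8·0 + 11·0 = 4
  B: 4·2 + 8·2 + 11·2 = 46
  C: 4·3 + 8·3 + 11·1 = 47
  D: 4·0 + 8·1 + 11·3 = 41

47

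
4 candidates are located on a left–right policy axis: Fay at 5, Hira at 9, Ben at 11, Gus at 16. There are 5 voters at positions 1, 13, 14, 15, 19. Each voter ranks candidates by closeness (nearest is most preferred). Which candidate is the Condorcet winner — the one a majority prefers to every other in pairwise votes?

Gus

With single-peaked preferences on a line, the Condorcet winner is the candidate closest to the median voter.
The median voter (position 14) is closest to Gus at 16.
Check: Gus vs Ben — voters closer to Gus: 3 of 5.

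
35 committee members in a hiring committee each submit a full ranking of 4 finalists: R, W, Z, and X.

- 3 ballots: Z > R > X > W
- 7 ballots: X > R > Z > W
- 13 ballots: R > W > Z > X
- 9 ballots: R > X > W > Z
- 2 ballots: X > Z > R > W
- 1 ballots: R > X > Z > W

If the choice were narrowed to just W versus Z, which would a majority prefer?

W

Ballots ranking W above Z: 13+9 = 22.
Ballots ranking Z above W: 3+7+2+1 = 13.
W wins the head-to-head, 22–13.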